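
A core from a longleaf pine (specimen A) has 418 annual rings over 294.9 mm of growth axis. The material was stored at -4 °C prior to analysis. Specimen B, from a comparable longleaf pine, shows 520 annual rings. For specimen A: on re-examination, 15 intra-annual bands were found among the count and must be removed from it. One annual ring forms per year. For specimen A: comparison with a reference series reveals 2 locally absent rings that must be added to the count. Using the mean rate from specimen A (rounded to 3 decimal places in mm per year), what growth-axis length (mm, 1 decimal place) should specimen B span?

378.6 mm

Specimen A: adjusted count: 418 − 15 + 2 = 405 annual rings.
A: 294.9 mm over 405 years gives 294.9 / 405 ≈ 0.728 mm/yr.
For B, 0.728 mm/year × 520 years = 378.6 mm.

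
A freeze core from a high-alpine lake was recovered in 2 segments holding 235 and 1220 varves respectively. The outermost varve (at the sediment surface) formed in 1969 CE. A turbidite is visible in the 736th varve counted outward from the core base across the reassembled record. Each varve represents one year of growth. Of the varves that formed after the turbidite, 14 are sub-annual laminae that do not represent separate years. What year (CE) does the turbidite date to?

Total varves = 235 + 1220 = 1455.
1455 − 736 = 719 varves lie beyond the turbidite toward the sediment surface.
Removing the 14 false varves leaves 719 − 14 = 705 true varves beyond the turbidite.
1969 − 705 = 1264 CE.

1264 CE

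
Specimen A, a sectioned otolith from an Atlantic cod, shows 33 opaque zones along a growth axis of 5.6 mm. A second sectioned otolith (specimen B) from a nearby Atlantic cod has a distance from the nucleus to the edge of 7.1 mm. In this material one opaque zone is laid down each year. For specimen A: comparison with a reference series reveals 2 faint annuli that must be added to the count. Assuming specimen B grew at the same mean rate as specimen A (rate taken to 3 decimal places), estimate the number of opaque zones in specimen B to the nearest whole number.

Specimen A: true opaque zone count = 33 + 2 = 35.
A: Extension rate ≈ 5.6 / 35 = 0.160 mm/yr.
B spans 7.1 / 0.160 = 44.38 years ≈ 44 opaque zones.

44 opaque zones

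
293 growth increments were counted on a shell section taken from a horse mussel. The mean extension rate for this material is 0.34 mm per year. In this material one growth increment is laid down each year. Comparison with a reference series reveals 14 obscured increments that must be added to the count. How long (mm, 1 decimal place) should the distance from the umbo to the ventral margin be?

104.4 mm

True growth increment count = 293 + 14 = 307.
Predicted length = 0.34 mm/year × 307 years = 104.4 mm.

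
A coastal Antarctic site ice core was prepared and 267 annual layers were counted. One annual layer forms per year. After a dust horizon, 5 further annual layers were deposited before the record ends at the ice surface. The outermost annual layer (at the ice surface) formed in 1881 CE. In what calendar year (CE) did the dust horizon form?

1876 CE

There are 5 annual layers younger than the dust horizon.
Counting back 5 years from 1881 CE places the dust horizon in 1881 − 5 = 1876 CE.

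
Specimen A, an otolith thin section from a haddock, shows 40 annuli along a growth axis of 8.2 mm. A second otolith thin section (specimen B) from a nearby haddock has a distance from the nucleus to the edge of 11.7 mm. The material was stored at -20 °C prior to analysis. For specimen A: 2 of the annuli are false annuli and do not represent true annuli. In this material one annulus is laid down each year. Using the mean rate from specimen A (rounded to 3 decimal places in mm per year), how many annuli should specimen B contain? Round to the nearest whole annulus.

54 annuli

Specimen A: true annulus count = 40 − 2 = 38.
A: Extension rate ≈ 8.2 / 38 = 0.216 mm/year.
Specimen B: 11.7 mm / 0.216 mm per year = 54.17 years ≈ 54 annuli.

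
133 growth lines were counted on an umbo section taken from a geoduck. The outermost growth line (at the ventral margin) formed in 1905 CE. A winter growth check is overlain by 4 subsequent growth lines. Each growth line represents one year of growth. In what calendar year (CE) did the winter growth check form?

1901 CE

There are 4 growth lines younger than the winter growth check.
Counting back 4 years from 1905 CE places the winter growth check in 1905 − 4 = 1901 CE.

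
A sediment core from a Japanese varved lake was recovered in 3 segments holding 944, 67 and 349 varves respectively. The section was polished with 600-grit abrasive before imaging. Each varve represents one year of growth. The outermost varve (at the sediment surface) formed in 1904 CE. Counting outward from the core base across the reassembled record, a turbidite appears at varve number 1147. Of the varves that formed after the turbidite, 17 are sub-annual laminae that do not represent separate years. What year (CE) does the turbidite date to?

Total varves = 944 + 67 + 349 = 1360.
1360 − 1147 = 213 varves lie beyond the turbidite toward the sediment surface.
Removing the 17 false varves leaves 213 − 17 = 196 true varves beyond the turbidite.
Counting back 196 years from 1904 CE places the turbidite in 1904 − 196 = 1708 CE.

1708 CE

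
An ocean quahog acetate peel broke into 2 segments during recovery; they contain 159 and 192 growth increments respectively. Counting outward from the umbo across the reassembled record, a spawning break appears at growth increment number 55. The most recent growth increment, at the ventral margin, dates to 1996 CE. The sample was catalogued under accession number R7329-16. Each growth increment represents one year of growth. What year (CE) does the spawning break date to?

Total growth increments = 159 + 192 = 351.
351 − 55 = 296 growth increments lie beyond the spawning break toward the ventral margin.
1996 − 296 = 1700 CE.

1700 CE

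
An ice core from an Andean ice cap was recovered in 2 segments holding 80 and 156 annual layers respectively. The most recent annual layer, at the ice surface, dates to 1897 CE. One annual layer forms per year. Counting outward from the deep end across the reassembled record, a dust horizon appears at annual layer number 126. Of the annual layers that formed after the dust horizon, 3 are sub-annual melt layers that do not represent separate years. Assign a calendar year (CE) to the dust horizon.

Total annual layers = 80 + 156 = 236.
The dust horizon sits at annual layer 126 from the deep end, so 236 − 126 = 110 annual layers formed after it.
110 − 3 false = 107 true annual layers after the dust horizon.
The annual layer at the ice surface is 1897 CE, so the dust horizon dates to 1897 − 107 = 1790 CE.

1790 CE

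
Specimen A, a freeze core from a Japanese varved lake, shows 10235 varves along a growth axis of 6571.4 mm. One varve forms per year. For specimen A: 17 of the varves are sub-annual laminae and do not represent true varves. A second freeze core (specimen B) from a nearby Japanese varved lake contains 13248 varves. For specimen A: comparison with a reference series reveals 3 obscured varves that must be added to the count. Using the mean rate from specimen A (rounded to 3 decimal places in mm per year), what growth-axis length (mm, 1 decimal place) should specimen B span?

8518.5 mm

Specimen A: adjusted count: 10235 − 17 + 3 = 10221 varves.
A: Mean rate = 6571.4 mm / 10221 years ≈ 0.643 mm/year.
Length of B = 0.643 × 13248 = 8518.5 mm.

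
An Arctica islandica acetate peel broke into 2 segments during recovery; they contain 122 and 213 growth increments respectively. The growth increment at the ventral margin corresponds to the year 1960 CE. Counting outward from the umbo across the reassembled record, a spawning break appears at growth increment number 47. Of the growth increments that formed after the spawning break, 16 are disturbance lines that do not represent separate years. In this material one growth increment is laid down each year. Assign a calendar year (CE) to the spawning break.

Total growth increments = 122 + 213 = 335.
The spawning break sits at growth increment 47 from the umbo, so 335 − 47 = 288 growth increments formed after it.
Excluding 16 false growth increments: 288 − 16 = 272.
Counting back 272 years from 1960 CE places the spawning break in 1960 − 272 = 1688 CE.

1688 CE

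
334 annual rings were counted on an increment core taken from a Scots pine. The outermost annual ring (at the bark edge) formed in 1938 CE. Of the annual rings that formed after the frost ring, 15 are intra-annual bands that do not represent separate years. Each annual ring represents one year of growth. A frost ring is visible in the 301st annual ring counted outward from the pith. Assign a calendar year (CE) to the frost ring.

1920 CE

334 − 301 = 33 annual rings lie beyond the frost ring toward the bark edge.
Excluding 15 false annual rings: 33 − 15 = 18.
1938 − 18 = 1920 CE.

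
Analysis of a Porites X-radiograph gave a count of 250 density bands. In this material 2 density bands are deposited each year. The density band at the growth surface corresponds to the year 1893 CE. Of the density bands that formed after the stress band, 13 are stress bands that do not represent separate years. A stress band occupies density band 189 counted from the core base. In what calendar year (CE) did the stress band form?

The stress band sits at density band 189 from the core base, so 250 − 189 = 61 density bands formed after it.
61 − 13 false = 48 true density bands after the stress band.
With 2 density bands per year, 48 / 2 = 24 years.
Counting back 24 years from 1893 CE places the stress band in 1893 − 24 = 1869 CE.

1869 CE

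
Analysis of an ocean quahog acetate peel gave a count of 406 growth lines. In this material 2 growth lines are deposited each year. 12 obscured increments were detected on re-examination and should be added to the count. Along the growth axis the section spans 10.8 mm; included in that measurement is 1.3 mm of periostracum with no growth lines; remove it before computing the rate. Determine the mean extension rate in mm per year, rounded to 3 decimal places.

0.045 mm per year

Correcting the raw count gives 406 + 12 = 418 true growth lines.
418 growth lines at 2 per year is 418 / 2 = 209 years.
Net length = 10.8 − 1.3 = 9.5 mm.
Extension rate ≈ 9.5 / 209 = 0.045 mm per year.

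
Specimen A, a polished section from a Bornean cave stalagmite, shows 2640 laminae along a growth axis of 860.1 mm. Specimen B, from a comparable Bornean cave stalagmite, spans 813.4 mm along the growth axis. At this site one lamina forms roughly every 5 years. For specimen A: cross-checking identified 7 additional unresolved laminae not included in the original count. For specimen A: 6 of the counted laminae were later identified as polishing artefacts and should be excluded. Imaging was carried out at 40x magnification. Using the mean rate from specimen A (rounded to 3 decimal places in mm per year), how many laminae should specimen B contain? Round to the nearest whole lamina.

Specimen A: adjusted count: 2640 − 6 + 7 = 2641 laminae.
Specimen A: at 5 years per lamina, 2641 × 5 = 13205 years.
A: Extension rate ≈ 860.1 / 13205 = 0.065 mm/yr.
B spans 813.4 / 0.065 = 12513.85 years; at 5 years per lamina that is 12513.85 / 5 ≈ 2503 laminae.

2503 laminae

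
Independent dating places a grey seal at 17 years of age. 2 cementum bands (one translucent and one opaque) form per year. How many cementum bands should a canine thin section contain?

Expected cementum bands: 17 × 2 = 34.
So 34 cementum bands should be present.

34 cementum bands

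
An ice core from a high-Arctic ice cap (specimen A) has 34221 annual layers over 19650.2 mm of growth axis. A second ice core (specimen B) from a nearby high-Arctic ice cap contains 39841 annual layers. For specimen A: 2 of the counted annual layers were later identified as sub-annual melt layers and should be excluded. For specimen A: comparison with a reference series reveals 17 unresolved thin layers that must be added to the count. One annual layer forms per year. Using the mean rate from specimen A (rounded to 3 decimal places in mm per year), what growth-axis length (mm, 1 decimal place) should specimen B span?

Specimen A: after corrections the count is 34221 − 2 + 17 = 34236 annual layers.
A: Extension rate ≈ 19650.2 / 34236 = 0.574 mm per year.
For B, 0.574 mm/year × 39841 years = 22868.7 mm.

22868.7 mm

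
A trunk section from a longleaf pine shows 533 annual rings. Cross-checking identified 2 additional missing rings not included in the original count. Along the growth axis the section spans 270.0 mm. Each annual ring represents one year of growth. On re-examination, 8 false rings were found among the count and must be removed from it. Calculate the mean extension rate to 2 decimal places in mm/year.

0.51 mm/year

Adjusted count: 533 − 8 + 2 = 527 annual rings.
270.0 mm over 527 years gives 270.0 / 527 ≈ 0.51 mm/year.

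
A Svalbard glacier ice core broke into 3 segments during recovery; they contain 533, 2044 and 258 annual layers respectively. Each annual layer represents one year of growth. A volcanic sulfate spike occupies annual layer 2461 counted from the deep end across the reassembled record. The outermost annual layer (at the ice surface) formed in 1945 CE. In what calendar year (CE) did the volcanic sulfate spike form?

Total annual layers = 533 + 2044 + 258 = 2835.
The volcanic sulfate spike sits at annual layer 2461 from the deep end, so 2835 − 2461 = 374 annual layers formed after it.
1945 − 374 = 1571 CE.

1571 CE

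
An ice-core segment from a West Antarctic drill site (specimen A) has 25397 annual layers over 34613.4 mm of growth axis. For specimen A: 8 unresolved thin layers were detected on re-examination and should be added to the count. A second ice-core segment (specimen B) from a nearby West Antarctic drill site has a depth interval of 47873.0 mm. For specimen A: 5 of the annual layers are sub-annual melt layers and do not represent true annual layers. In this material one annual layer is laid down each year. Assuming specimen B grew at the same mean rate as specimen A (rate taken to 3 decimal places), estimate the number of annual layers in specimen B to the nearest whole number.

Specimen A: correcting the raw count gives 25397 − 5 + 8 = 25400 true annual layers.
A: Mean rate = 34613.4 mm / 25400 years ≈ 1.363 mm/yr.
Specimen B: 47873.0 mm / 1.363 mm per year = 35123.26 years ≈ 35123 annual layers.

35123 annual layers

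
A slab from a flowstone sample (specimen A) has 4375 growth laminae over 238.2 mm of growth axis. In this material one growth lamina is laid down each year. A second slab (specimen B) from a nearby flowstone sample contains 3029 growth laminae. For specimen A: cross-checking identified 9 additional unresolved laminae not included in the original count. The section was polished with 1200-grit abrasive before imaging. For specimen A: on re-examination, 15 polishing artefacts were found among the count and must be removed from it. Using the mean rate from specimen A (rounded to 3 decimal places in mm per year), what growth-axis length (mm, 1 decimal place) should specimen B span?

Specimen A: correcting the raw count gives 4375 − 15 + 9 = 4369 true growth laminae.
A: Extension rate ≈ 238.2 / 4369 = 0.055 mm/year.
B's length ≈ 0.055 × 3029 = 166.6 mm.

166.6 mm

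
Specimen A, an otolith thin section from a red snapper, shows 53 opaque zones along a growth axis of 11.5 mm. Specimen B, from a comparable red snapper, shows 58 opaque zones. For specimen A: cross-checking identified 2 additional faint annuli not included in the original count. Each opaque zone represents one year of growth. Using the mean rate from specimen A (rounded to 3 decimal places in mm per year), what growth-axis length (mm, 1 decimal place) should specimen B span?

12.1 mm

Specimen A: adjusted count: 53 + 2 = 55 opaque zones.
A: 11.5 mm over 55 years gives 11.5 / 55 ≈ 0.209 mm/yr.
Length of B = 0.209 × 58 = 12.1 mm.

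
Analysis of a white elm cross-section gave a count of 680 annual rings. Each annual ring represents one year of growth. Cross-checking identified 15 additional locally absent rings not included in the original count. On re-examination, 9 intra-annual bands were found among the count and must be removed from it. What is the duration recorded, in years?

686 years

Correcting the raw count gives 680 − 9 + 15 = 686 true annual rings.
At one annual ring per year, that is 686 years.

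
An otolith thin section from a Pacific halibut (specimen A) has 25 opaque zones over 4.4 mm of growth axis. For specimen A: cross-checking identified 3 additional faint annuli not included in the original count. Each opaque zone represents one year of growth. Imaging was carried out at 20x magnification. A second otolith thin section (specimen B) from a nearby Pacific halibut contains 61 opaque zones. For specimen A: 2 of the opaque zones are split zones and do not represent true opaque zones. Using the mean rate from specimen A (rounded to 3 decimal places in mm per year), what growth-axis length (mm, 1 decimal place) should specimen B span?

10.3 mm

Specimen A: true opaque zone count = 25 − 2 + 3 = 26.
A: Extension rate ≈ 4.4 / 26 = 0.169 mm/yr.
For B, 0.169 mm/year × 61 years = 10.3 mm.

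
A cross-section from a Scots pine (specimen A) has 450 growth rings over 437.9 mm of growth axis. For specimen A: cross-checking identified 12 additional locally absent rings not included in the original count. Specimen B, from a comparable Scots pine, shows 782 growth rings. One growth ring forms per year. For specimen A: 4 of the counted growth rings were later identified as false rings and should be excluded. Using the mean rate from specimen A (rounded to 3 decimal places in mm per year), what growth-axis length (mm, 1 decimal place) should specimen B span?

747.6 mm

Specimen A: adjusted count: 450 − 4 + 12 = 458 growth rings.
A: Mean rate = 437.9 mm / 458 years ≈ 0.956 mm/year.
For B, 0.956 mm/year × 782 years = 747.6 mm.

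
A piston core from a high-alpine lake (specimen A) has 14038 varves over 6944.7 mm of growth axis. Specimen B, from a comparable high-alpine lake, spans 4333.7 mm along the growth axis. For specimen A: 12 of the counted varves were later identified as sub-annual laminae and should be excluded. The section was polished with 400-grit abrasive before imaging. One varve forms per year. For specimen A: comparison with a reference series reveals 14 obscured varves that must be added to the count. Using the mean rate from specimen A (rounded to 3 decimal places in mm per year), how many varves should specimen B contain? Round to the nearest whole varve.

Specimen A: true varve count = 14038 − 12 + 14 = 14040.
A: 6944.7 mm over 14040 years gives 6944.7 / 14040 ≈ 0.495 mm per year.
Specimen B: 4333.7 mm / 0.495 mm per year = 8754.95 years ≈ 8755 varves.

8755 varves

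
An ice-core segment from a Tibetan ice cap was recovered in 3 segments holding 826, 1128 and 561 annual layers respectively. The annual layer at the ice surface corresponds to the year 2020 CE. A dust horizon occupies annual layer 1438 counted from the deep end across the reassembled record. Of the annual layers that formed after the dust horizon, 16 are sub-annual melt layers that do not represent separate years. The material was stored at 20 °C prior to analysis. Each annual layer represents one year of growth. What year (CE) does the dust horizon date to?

959 CE

Total annual layers = 826 + 1128 + 561 = 2515.
Between annual layer 1438 and the ice surface there are 2515 − 1438 = 1077 annual layers.
Excluding 16 false annual layers: 1077 − 16 = 1061.
Counting back 1061 years from 2020 CE places the dust horizon in 2020 − 1061 = 959 CE.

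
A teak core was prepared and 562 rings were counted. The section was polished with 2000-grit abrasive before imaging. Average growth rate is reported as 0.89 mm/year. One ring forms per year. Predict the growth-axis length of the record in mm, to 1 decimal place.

562 years of growth are recorded.
562 years at 0.89 mm/year gives 0.89 × 562 = 500.2 mm.

500.2 mm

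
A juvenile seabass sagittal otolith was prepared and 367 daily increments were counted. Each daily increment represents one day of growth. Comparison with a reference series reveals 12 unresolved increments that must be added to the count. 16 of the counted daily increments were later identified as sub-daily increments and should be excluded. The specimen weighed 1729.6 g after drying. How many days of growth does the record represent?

Adjusted count: 367 − 16 + 12 = 363 daily increments.
With a one-to-one daily increment periodicity this is 363 days.

363 days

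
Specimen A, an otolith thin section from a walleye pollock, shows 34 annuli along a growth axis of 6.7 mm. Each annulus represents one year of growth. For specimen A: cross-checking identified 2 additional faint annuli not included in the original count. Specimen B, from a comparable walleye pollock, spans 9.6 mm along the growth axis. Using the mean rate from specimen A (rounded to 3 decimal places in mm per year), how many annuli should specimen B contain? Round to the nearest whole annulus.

Specimen A: true annulus count = 34 + 2 = 36.
A: Mean rate = 6.7 mm / 36 years ≈ 0.186 mm/year.
Specimen B: 9.6 mm / 0.186 mm per year = 51.61 years ≈ 52 annuli.

52 annuli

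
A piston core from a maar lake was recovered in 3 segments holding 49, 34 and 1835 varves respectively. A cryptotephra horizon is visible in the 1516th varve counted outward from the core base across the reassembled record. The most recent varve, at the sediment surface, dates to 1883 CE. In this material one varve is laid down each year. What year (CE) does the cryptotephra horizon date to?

1481 CE

Total varves = 49 + 34 + 1835 = 1918.
Between varve 1516 and the sediment surface there are 1918 − 1516 = 402 varves.
1883 − 402 = 1481 CE.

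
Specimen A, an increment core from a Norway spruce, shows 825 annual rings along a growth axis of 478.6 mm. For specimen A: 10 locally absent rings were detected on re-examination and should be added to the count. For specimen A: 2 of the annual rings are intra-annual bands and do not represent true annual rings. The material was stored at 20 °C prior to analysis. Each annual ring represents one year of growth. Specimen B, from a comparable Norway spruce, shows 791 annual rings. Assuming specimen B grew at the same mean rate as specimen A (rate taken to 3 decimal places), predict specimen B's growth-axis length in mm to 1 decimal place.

454.8 mm

Specimen A: adjusted count: 825 − 2 + 10 = 833 annual rings.
A: Extension rate ≈ 478.6 / 833 = 0.575 mm per year.
Length of B = 0.575 × 791 = 454.8 mm.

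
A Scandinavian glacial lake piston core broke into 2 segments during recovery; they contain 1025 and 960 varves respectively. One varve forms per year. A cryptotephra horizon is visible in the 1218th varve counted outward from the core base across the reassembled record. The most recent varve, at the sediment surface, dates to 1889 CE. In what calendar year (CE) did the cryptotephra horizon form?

1122 CE

Total varves = 1025 + 960 = 1985.
1985 − 1218 = 767 varves lie beyond the cryptotephra horizon toward the sediment surface.
Counting back 767 years from 1889 CE places the cryptotephra horizon in 1889 − 767 = 1122 CE.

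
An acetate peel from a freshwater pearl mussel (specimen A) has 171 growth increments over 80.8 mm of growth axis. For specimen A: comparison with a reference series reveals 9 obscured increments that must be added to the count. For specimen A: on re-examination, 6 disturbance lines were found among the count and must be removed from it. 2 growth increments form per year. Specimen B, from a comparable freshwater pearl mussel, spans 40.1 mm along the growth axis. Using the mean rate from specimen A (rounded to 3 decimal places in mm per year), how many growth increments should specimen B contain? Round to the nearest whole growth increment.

86 growth increments

Specimen A: adjusted count: 171 − 6 + 9 = 174 growth increments.
Specimen A: dividing by 2 growth increments per year: 174 / 2 = 87 years.
A: 80.8 mm over 87 years gives 80.8 / 87 ≈ 0.929 mm/yr.
Specimen B: 40.1 mm / 0.929 mm per year = 43.16 years; at 2 growth increments per year that is 43.16 × 2 ≈ 86 growth increments.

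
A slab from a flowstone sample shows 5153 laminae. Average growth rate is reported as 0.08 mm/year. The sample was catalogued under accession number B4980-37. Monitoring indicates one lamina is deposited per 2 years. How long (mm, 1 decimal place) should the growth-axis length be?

5153 laminae at 2 years each span 5153 × 2 = 10306 years.
Predicted length = 0.08 mm/year × 10306 years = 824.5 mm.

824.5 mm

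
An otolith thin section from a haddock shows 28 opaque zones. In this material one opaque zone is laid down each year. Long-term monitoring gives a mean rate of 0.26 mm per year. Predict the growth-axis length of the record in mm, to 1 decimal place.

28 years of growth are recorded.
Predicted length = 0.26 mm/year × 28 years = 7.3 mm.

7.3 mm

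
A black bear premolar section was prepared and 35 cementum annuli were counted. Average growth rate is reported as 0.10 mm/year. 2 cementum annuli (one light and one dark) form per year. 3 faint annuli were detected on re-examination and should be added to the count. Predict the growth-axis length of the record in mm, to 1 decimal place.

Correcting the raw count gives 35 + 3 = 38 true cementum annuli.
With 2 cementum annuli per year, 38 / 2 = 19 years.
Length ≈ 0.10 × 19 = 1.9 mm.

1.9 mm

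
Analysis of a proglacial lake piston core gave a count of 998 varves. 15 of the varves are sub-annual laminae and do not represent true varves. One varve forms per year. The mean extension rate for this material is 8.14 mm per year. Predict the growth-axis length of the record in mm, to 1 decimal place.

True varve count = 998 − 15 = 983.
983 years at 8.14 mm/year gives 8.14 × 983 = 8001.6 mm.

8001.6 mm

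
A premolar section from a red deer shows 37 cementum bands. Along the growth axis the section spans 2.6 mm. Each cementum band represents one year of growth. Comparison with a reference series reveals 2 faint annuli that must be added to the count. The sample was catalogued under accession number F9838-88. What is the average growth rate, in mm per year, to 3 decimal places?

0.067 mm per year

After corrections the count is 37 + 2 = 39 cementum bands.
Mean rate = 2.6 mm / 39 years ≈ 0.067 mm per year.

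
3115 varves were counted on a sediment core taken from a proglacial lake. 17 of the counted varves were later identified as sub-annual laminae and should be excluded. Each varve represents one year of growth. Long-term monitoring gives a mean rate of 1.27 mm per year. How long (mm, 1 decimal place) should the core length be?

3934.5 mm

Adjusted count: 3115 − 17 = 3098 varves.
3098 years at 1.27 mm/year gives 1.27 × 3098 = 3934.5 mm.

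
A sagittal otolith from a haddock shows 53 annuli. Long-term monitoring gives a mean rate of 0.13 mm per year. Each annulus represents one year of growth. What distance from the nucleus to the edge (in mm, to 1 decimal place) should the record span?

6.9 mm

The record spans 53 years at 0.13 mm per year.
Length ≈ 0.13 × 53 = 6.9 mm.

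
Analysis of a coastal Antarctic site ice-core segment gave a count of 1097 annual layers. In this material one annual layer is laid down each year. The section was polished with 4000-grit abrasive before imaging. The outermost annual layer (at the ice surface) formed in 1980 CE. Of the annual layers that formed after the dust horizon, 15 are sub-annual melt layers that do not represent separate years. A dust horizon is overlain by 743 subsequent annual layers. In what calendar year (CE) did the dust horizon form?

743 annual layers post-date the dust horizon.
743 − 15 false = 728 true annual layers after the dust horizon.
1980 − 728 = 1252 CE.

1252 CE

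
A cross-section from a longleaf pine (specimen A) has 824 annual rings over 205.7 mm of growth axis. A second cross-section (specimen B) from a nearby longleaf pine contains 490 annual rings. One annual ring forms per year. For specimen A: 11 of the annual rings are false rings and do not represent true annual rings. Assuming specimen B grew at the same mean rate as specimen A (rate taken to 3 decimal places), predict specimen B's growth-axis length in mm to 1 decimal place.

Specimen A: correcting the raw count gives 824 − 11 = 813 true annual rings.
A: 205.7 mm over 813 years gives 205.7 / 813 ≈ 0.253 mm per year.
For B, 0.253 mm/year × 490 years = 124.0 mm.

124.0 mm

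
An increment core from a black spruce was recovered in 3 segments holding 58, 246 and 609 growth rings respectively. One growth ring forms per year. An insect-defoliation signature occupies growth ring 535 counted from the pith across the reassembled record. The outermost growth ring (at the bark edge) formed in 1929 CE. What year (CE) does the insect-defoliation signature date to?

Total growth rings = 58 + 246 + 609 = 913.
913 − 535 = 378 growth rings lie beyond the insect-defoliation signature toward the bark edge.
Counting back 378 years from 1929 CE places the insect-defoliation signature in 1929 − 378 = 1551 CE.

1551 CE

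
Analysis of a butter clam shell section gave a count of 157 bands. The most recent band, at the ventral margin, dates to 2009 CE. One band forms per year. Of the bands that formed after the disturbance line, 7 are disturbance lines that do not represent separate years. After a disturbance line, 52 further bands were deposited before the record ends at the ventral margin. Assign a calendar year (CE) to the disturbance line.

1964 CE

52 bands formed after the disturbance line.
52 − 7 false = 45 true bands after the disturbance line.
2009 − 45 = 1964 CE.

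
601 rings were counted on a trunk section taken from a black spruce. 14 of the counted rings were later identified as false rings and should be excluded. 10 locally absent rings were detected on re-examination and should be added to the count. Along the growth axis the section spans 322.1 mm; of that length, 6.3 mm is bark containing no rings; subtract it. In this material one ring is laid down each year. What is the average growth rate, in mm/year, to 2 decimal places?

Correcting the raw count gives 601 − 14 + 10 = 597 true rings.
Net length = 322.1 − 6.3 = 315.8 mm.
315.8 mm over 597 years gives 315.8 / 597 ≈ 0.53 mm/year.

0.53 mm/year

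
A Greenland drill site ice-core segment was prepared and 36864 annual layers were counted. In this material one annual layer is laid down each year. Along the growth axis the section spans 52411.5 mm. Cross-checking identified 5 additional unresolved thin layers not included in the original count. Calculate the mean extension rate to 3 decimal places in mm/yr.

1.422 mm/yr

Adjusted count: 36864 + 5 = 36869 annual layers.
Extension rate ≈ 52411.5 / 36869 = 1.422 mm/yr.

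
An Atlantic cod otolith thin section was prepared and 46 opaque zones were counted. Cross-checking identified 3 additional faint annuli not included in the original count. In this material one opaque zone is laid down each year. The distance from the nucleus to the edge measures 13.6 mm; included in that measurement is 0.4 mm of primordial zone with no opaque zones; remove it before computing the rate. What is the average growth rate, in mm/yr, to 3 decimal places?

0.269 mm/yr

True opaque zone count = 46 + 3 = 49.
Net length = 13.6 − 0.4 = 13.2 mm.
Mean rate = 13.2 mm / 49 years ≈ 0.269 mm/yr.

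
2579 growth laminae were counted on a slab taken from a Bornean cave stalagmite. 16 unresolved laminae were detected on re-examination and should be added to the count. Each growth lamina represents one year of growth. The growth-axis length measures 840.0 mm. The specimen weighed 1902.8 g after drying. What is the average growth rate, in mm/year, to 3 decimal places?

Adjusted count: 2579 + 16 = 2595 growth laminae.
840.0 mm over 2595 years gives 840.0 / 2595 ≈ 0.324 mm/year.

0.324 mm/year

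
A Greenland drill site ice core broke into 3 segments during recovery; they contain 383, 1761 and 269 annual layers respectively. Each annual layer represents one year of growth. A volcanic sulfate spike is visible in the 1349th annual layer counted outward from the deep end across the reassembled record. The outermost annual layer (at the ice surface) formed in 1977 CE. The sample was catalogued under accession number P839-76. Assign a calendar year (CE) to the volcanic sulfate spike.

Total annual layers = 383 + 1761 + 269 = 2413.
2413 − 1349 = 1064 annual layers lie beyond the volcanic sulfate spike toward the ice surface.
1977 − 1064 = 913 CE.

913 CE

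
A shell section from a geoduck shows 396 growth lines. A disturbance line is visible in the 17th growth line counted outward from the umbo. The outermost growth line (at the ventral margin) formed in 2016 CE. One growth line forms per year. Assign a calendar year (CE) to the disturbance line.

The disturbance line sits at growth line 17 from the umbo, so 396 − 17 = 379 growth lines formed after it.
Counting back 379 years from 2016 CE places the disturbance line in 2016 − 379 = 1637 CE.

1637 CE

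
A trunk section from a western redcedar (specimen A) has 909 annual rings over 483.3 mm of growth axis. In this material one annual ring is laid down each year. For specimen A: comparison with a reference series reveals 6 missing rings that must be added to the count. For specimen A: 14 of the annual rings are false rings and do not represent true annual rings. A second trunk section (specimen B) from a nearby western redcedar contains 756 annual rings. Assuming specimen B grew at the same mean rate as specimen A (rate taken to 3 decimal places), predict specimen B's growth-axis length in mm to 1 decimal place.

405.2 mm

Specimen A: adjusted count: 909 − 14 + 6 = 901 annual rings.
A: 483.3 mm over 901 years gives 483.3 / 901 ≈ 0.536 mm/yr.
Length of B = 0.536 × 756 = 405.2 mm.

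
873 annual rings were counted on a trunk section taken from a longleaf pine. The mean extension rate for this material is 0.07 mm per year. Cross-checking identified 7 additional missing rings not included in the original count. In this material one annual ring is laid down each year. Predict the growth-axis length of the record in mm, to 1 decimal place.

61.6 mm

Correcting the raw count gives 873 + 7 = 880 true annual rings.
Predicted length = 0.07 mm/year × 880 years = 61.6 mm.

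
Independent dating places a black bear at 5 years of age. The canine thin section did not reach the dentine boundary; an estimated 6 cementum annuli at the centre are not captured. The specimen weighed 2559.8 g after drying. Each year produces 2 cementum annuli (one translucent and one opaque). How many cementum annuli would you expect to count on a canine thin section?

4 cementum annuli

5 years at 2 cementum annuli per year gives 5 × 2 = 10 cementum annuli.
Less the 6 uncaptured cementum annuli: 10 − 6 = 4.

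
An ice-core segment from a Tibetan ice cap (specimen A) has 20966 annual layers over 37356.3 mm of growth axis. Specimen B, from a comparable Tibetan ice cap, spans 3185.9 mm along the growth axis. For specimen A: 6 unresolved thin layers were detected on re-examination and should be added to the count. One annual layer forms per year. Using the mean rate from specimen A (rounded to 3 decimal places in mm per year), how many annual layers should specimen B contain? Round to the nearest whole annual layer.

Specimen A: adjusted count: 20966 + 6 = 20972 annual layers.
A: 37356.3 mm over 20972 years gives 37356.3 / 20972 ≈ 1.781 mm/year.
Specimen B: 3185.9 mm / 1.781 mm per year = 1788.83 years ≈ 1789 annual layers.

1789 annual layers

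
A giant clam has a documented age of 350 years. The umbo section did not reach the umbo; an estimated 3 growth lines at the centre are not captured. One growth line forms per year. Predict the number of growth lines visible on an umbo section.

347 growth lines

Expected growth lines over 350 years: 350.
Less the 3 uncaptured growth lines: 350 − 3 = 347.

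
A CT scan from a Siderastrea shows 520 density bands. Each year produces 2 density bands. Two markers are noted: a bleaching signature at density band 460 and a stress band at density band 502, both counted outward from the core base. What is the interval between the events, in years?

21 yr

The two markers are separated by 502 − 460 = 42 density bands.
42 density bands at 2 per year is 42 / 2 = 21 years.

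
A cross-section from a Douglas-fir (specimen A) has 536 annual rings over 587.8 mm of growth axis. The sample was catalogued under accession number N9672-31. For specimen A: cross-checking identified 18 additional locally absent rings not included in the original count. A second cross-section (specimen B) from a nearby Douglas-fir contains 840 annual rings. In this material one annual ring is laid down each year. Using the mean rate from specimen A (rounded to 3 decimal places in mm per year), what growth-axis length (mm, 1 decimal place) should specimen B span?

891.2 mm

Specimen A: true annual ring count = 536 + 18 = 554.
A: Mean rate = 587.8 mm / 554 years ≈ 1.061 mm per year.
B's length ≈ 1.061 × 840 = 891.2 mm.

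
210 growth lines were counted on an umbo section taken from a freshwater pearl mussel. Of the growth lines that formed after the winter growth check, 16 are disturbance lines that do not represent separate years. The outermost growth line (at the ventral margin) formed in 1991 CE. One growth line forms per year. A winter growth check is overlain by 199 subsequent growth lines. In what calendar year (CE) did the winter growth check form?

1808 CE

199 growth lines post-date the winter growth check.
Removing the 16 false growth lines leaves 199 − 16 = 183 true growth lines beyond the winter growth check.
1991 − 183 = 1808 CE.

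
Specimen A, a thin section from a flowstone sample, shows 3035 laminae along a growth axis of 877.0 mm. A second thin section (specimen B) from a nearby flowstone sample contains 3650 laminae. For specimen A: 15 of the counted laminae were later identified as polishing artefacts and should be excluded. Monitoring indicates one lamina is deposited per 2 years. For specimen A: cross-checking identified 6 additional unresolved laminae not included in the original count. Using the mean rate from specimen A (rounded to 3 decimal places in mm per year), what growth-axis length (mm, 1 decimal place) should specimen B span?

Specimen A: adjusted count: 3035 − 15 + 6 = 3026 laminae.
Specimen A: 3026 laminae at 2 years each span 3026 × 2 = 6052 years.
A: 877.0 mm over 6052 years gives 877.0 / 6052 ≈ 0.145 mm/year.
Specimen B: multiplying by 2 years per lamina: 3650 × 2 = 7300 years. Length of B = 0.145 × 7300 = 1058.5 mm.

1058.5 mm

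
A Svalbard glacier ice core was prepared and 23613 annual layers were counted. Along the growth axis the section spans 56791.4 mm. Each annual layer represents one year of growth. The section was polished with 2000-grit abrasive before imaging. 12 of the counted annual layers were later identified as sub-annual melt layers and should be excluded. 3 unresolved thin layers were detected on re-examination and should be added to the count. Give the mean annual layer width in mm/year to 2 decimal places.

Correcting the raw count gives 23613 − 12 + 3 = 23604 true annual layers.
56791.4 mm over 23604 years gives 56791.4 / 23604 ≈ 2.41 mm/year.

2.41 mm/year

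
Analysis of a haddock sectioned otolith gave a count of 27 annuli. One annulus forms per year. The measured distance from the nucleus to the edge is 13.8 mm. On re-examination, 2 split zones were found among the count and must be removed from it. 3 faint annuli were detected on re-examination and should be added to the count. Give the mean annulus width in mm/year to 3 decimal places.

0.493 mm/year

After corrections the count is 27 − 2 + 3 = 28 annuli.
Mean rate = 13.8 mm / 28 years ≈ 0.493 mm/year.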